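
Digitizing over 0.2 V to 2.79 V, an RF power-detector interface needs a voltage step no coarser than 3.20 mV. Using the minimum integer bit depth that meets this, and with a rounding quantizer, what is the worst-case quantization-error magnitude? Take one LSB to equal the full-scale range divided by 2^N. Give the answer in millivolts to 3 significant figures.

Span: 2.79 V − (0.2 V) = 2.59 V.
Need 2^N ≥ 2.59 V / 3.20 mV = 809.4 → N_min = 10.
Step size = 2.59/1024 V = 2.5293 mV.
Half an LSB is 1.26 mV.

1.26 mV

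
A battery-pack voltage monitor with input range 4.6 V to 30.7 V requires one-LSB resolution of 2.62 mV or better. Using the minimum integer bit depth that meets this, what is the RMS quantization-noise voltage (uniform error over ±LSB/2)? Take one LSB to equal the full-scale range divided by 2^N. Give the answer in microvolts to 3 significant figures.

460 µV

Range = 30.7 − (4.6) = 26.1 V.
Need 2^N ≥ 26.1 V / 2.62 mV = 9962 → N_min = 14.
LSB = 26.1 V ÷ 2^14 = 26.1/16384 V = 1.5930 mV.
σ_q = LSB/√12 = 1.5930 mV/3.4641 = 460 µV.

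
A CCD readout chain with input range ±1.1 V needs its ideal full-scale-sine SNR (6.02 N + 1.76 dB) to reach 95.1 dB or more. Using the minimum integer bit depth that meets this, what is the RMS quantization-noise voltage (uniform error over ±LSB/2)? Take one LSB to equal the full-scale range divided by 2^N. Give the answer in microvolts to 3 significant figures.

9.69 µV

The full-scale span is 1.1 − (-1.1) = 2.2 V.
Solving 6.02 N ≥ 95.1 − 1.76: N ≥ 15.505. Round up → N = 16.
One LSB is 2.2 V / 65536 = 33.569 µV.
RMS noise = LSB/√12 = 9.69 µV.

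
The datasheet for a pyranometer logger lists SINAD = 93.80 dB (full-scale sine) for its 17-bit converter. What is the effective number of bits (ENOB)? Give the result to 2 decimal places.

15.29 bits

ENOB = (SINAD − 1.76) / 6.02 = (93.80 − 1.76) / 6.02 = 92.04 / 6.02 = 15.2890.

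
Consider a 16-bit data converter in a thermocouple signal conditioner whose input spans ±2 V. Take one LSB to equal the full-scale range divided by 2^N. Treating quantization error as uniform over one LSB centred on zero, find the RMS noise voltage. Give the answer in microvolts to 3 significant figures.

17.6 µV

Span: 2 V − (-2 V) = 4 V.
LSB = 4 V / 2^16 = 61.035 µV.
σ_q = LSB/√12 = 61.035 µV/3.4641 = 17.6 µV.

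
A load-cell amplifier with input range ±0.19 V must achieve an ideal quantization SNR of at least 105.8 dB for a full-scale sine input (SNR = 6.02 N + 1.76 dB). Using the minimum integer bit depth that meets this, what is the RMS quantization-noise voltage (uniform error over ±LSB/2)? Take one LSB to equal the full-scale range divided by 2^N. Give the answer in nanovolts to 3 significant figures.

418 nV

The full-scale span is 0.19 − (-0.19) = 0.38 V.
N ≥ (105.8 − 1.76)/6.02 = 17.282 → N_min = 18.
One LSB is 0.38 V / 262144 = 1.4496 µV.
RMS noise = LSB/√12 = 418 nV.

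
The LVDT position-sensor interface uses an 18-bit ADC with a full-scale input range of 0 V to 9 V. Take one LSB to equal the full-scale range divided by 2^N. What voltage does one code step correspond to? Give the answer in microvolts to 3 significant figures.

Full-scale range = 9 V.
There are 2^18 = 262144 steps.
LSB = 9 V ÷ 2^18 = 9/262144 V = 34.3 µV.

34.3 µV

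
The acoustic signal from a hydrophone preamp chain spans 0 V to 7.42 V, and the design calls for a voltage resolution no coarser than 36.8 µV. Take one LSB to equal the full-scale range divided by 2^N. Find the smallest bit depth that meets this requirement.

Range is 7.42 V.
7.42 V / 36.8 µV = 201600. Since 2^17 = 131072 and 2^18 = 262144, N = 18.

18 bits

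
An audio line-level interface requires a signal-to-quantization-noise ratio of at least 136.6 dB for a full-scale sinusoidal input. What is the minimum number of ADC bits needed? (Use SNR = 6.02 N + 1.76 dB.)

Solving 6.02 N ≥ 136.6 − 1.76: N ≥ 22.399. Round up → N = 23.

23 bits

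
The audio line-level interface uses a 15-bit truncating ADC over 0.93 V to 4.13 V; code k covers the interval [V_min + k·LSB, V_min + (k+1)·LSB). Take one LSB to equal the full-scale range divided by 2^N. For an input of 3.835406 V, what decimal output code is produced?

29751

Full-scale range = 4.13 V − (0.93 V) = 3.2 V. LSB = 3.2 V / 2^15 ≈ 97.66 µV.
code = ⌊(V_in − V_min)/LSB⌋ = ⌊(V_in − V_min) × 2^15 / range⌋
     = ⌊(3.835406 − (0.93)) × 32768 / 3.2⌋ = ⌊2.905406 × 32768/3.2⌋
     = ⌊29751.357⌋ = 29751.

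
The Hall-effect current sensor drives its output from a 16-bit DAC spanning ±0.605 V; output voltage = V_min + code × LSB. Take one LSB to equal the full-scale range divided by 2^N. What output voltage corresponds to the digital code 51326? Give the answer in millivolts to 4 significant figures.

Full-scale range = 0.605 V − (-0.605 V) = 1.21 V. LSB = 1.21 V / 2^16.
Output = V_min + (51326/65536) × range = -0.605 + 0.783173 × 1.21 V
      = -0.605 V + 0.947639 V = 0.342639 V.

342.6 mV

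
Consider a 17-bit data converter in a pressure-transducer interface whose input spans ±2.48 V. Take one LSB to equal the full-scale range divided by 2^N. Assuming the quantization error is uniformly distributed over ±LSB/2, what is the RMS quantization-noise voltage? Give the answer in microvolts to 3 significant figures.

Range = 2.48 − (-2.48) = 4.96 V.
Step size = 4.96/131072 V = 37.842 µV.
RMS of a uniform error over width LSB is LSB/√12 = 10.9 µV.

10.9 µV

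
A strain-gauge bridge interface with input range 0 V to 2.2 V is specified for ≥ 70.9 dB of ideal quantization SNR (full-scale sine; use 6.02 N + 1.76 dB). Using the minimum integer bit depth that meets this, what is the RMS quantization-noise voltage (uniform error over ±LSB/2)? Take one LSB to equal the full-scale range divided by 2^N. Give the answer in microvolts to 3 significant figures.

Full-scale range = 2.2 V.
Solving 6.02 N ≥ 70.9 − 1.76: N ≥ 11.485. Round up → N = 12.
Step size = 2.2/4096 V = 0.53711 mV.
V_rms = LSB/√12 = 155 µV.

155 µV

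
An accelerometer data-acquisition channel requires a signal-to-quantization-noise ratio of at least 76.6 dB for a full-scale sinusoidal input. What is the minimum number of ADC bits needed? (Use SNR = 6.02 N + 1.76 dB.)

Solving 6.02 N ≥ 76.6 − 1.76: N ≥ 12.432. Round up → N = 13.

13 bits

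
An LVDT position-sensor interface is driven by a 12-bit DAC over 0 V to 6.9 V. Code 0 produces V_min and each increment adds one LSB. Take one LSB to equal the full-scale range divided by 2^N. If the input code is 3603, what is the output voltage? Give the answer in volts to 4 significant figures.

6.070 V

Span = 6.9 V. LSB = 6.9 V / 2^12.
Output = V_min + (3603/4096) × range = 0 + 0.879639 × 6.9 V
      = 0 V + 6.06951 V = 6.06951 V.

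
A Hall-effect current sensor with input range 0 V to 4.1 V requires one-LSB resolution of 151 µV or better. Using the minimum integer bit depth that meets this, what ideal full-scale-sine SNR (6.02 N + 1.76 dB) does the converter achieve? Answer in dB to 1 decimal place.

92.1 dB

Full-scale range = 4.1 V.
Required number of levels: 4.1/151 µV = 27152; smallest N with 2^N ≥ that is 15.
6.02(15) + 1.76 = 92.06 dB.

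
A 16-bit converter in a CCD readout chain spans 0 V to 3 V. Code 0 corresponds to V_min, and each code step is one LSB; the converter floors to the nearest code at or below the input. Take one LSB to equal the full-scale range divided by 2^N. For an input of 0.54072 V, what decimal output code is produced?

11812

Full-scale range = 3 V. LSB = 3 V / 2^16 ≈ 45.78 µV.
V_in − V_min = 0.54072 − (0) = 0.54072 V.
Divide by LSB: 0.54072 × 65536/3 = 11812.2086.
Truncating gives code 11812.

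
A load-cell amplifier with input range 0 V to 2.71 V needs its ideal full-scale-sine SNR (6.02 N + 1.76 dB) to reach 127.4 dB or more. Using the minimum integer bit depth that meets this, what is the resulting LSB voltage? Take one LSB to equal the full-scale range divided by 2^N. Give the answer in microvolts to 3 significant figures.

Full-scale range = 2.71 V.
Solving 6.02 N ≥ 127.4 − 1.76: N ≥ 20.870. Round up → N = 21.
LSB = 2.71 V ÷ 2^21 = 2.71/2097152 V = 1.29 µV.

1.29 µV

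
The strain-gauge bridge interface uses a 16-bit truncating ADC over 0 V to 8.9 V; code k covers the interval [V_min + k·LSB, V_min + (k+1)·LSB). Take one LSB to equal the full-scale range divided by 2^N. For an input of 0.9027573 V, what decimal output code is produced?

Range is 8.9 V. LSB = 8.9 V / 2^16 ≈ 135.8 µV.
V_in − V_min = 0.9027573 − (0) = 0.9027573 V.
Divide by LSB: 0.9027573 × 65536/8.9 = 6647.5396.
Truncating gives code 6647.

6647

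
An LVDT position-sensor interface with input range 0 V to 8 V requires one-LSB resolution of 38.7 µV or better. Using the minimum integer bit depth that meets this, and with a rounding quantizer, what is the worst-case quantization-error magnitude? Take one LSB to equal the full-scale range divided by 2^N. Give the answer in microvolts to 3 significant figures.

Span = 8 V.
8 V / 38.7 µV = 206700. Since 2^17 = 131072 and 2^18 = 262144, N = 18.
LSB = 8 V / 2^18 = 30.518 µV.
|e|_max = LSB/2 = 15.3 µV.

15.3 µV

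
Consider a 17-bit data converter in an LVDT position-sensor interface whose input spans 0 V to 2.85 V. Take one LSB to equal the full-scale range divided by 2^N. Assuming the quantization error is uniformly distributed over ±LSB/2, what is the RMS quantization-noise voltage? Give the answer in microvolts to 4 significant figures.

Full-scale range = 2.85 V.
LSB = 2.85 V / 2^17 = 21.7438 µV.
RMS of a uniform error over width LSB is LSB/√12 = 6.277 µV.

6.277 µV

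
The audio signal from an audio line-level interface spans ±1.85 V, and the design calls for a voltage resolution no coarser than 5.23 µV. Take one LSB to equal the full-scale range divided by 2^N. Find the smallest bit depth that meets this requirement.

Span: 1.85 V − (-1.85 V) = 3.7 V.
Levels needed ≥ 3.7/5.23 µV = 707500. 2^20 = 1048576 suffices, so N_min = 20.

20 bits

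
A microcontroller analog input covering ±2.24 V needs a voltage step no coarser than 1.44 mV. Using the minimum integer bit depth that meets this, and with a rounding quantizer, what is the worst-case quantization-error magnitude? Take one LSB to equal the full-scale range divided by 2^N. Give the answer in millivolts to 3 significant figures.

0.547 mV

Span: 2.24 V − (-2.24 V) = 4.48 V.
Need 2^N ≥ 4.48 V / 1.44 mV = 3111 → N_min = 12.
LSB = 4.48 V / 2^12 = 1.0938 mV.
Max error for round-to-nearest is LSB/2 = 0.547 mV.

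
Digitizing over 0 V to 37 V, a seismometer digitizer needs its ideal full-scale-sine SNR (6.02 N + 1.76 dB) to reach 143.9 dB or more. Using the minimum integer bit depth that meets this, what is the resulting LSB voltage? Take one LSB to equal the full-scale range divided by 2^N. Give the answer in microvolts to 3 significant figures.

V_FS = 37 V.
Solving 6.02 N ≥ 143.9 − 1.76: N ≥ 23.611. Round up → N = 24.
Step size = 37/16777216 V = 2.21 µV.

2.21 µV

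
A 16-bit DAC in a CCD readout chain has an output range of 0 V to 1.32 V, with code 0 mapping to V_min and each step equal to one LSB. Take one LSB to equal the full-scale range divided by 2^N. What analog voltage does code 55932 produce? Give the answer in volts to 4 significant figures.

V_FS = 1.32 V. LSB = 1.32 V / 2^16.
V_out = V_min + code × LSB = 0 V + 55932 × 1.32 V / 65536
      = 0 V + 1.12656 V = 1.12656 V.

1.127 V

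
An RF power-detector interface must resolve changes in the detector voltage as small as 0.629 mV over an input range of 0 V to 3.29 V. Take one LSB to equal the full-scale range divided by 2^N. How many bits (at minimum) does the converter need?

Full-scale range = 3.29 V.
Required number of levels: 3.29/0.629 mV = 5230.5; smallest N with 2^N ≥ that is 13.

13 bits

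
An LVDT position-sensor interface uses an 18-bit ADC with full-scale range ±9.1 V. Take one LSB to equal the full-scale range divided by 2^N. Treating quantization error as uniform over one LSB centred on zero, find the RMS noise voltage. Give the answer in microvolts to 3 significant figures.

20.0 µV

Span: 9.1 V − (-9.1 V) = 18.2 V.
One LSB is 18.2 V / 262144 = 69.427 µV.
For a uniform distribution on [−LSB/2, +LSB/2], V_rms = LSB/√12 = 69.427 µV/3.4641 = 20.0 µV.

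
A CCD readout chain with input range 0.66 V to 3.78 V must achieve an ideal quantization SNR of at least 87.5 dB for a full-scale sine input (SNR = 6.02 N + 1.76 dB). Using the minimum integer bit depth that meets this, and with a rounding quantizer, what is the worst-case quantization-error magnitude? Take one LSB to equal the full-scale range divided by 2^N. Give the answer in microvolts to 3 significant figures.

Span: 3.78 V − (0.66 V) = 3.12 V.
N ≥ (87.5 − 1.76)/6.02 = 14.243 → N_min = 15.
LSB = 3.12 V / 2^15 = 95.215 µV.
Half an LSB is 47.6 µV.

47.6 µV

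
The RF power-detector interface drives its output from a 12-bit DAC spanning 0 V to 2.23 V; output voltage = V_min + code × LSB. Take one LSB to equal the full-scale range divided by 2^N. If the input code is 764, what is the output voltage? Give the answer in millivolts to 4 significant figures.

415.9 mV

Full-scale range = 2.23 V. LSB = 2.23 V / 2^12.
V_out = V_min + code × LSB = 0 V + 764 × 2.23 V / 4096
      = 0 + 0.415947 = 0.415947 V.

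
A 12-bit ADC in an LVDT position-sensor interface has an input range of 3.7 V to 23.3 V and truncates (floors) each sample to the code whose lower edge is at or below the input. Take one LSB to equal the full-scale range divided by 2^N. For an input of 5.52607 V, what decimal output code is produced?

381

Range = 23.3 − (3.7) = 19.6 V. LSB = 19.6 V / 2^12 ≈ 4.785 mV.
(V_in − V_min) × 2^12/range = (5.52607 − (3.7)) × 4096/19.6 = 381.611.
Floor → code = 381.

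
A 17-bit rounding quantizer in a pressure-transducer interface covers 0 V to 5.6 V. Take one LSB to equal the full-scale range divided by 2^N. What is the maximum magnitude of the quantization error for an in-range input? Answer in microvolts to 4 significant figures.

21.36 µV

V_FS = 5.6 V.
One LSB is 5.6 V / 131072 = 42.7246 µV.
|e|_max = LSB/2 = 21.36 µV.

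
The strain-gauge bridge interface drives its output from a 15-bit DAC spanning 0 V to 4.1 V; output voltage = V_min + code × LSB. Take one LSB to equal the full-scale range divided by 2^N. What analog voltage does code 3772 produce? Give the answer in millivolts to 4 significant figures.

472.0 mV

V_FS = 4.1 V. LSB = 4.1 V / 2^15.
Output = V_min + (3772/32768) × range = 0 + 0.115112 × 4.1 V
      = 0 + 0.471960 = 0.471960 V.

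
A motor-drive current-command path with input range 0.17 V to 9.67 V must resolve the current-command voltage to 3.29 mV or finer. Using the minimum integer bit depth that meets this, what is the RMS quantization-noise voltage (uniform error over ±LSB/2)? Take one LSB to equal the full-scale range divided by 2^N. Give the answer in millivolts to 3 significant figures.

Span: 9.67 V − (0.17 V) = 9.5 V.
Required number of levels: 9.5/3.29 mV = 2887.5; smallest N with 2^N ≥ that is 12.
LSB = 9.5 V / 2^12 = 2.3193 mV.
σ_q = LSB/√12 = 2.3193 mV/3.4641 = 0.670 mV.

0.670 mV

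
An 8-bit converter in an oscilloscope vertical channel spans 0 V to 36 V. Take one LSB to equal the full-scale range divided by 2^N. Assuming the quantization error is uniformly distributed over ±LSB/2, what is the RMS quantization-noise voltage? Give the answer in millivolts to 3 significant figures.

Full-scale range = 36 V.
LSB = 36 V / 2^8 = 140.63 mV.
For a uniform distribution on [−LSB/2, +LSB/2], V_rms = LSB/√12 = 140.63 mV/3.4641 = 40.6 mV.

40.6 mV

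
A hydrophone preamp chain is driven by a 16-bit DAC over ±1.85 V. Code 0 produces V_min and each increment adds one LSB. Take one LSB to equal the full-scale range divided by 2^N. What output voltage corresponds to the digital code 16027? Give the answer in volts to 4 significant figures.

Range = 1.85 − (-1.85) = 3.7 V. LSB = 3.7 V / 2^16.
V_out = -1.85 + 16027 × (3.7/65536) V
      = -1.85 V + 0.904845 V = -0.945155 V.

-0.9452 V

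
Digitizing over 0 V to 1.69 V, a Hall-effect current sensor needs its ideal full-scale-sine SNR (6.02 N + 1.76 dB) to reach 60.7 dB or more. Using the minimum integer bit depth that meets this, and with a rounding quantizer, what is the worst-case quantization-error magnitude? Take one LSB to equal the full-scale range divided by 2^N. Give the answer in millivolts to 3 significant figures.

V_FS = 1.69 V.
Solving 6.02 N ≥ 60.7 − 1.76: N ≥ 9.791. Round up → N = 10.
One LSB is 1.69 V / 1024 = 1.6504 mV.
Half an LSB is 0.825 mV.

0.825 mV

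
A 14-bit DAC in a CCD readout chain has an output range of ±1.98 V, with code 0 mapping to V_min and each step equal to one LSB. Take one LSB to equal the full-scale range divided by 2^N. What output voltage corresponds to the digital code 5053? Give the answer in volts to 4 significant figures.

-0.7587 V

The full-scale span is 1.98 − (-1.98) = 3.96 V. LSB = 3.96 V / 2^14.
V_out = V_min + code × LSB = -1.98 V + 5053 × 3.96 V / 16384
      = -1.98 V + 1.22131 V = -0.758694 V.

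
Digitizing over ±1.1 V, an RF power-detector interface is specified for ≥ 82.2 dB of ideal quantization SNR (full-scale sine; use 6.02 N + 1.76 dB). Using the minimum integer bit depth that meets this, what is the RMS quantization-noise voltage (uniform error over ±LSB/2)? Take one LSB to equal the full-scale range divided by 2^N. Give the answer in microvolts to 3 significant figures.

38.8 µV

Span: 1.1 V − (-1.1 V) = 2.2 V.
Solving 6.02 N ≥ 82.2 − 1.76: N ≥ 13.362. Round up → N = 14.
LSB = 2.2 V ÷ 2^14 = 2.2/16384 V = 134.28 µV.
V_rms = LSB/√12 = 38.8 µV.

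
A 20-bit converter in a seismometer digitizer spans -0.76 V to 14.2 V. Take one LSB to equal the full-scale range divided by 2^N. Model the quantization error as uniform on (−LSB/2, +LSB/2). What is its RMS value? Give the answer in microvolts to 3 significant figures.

4.12 µV

Range = 14.2 − (-0.76) = 14.96 V.
LSB = 14.96 V / 2^20 = 14.267 µV.
V_rms = LSB/√12 = 14.267 µV / √12 = 4.12 µV.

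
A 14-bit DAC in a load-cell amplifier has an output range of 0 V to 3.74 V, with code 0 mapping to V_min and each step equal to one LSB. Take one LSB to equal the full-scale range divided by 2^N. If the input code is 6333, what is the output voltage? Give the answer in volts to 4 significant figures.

Range is 3.74 V. LSB = 3.74 V / 2^14.
V_out = V_min + code × LSB = 0 V + 6333 × 3.74 V / 16384
      = 0 + 1.44564 = 1.44564 V.

1.446 V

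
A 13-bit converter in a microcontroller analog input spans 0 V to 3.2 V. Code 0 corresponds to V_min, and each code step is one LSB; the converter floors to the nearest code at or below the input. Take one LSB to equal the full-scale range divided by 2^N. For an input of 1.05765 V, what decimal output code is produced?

Full-scale range = 3.2 V. LSB = 3.2 V / 2^13 ≈ 390.6 µV.
(V_in − V_min) × 2^13/range = (1.05765 − (0)) × 8192/3.2 = 2707.584.
Floor → code = 2707.

2707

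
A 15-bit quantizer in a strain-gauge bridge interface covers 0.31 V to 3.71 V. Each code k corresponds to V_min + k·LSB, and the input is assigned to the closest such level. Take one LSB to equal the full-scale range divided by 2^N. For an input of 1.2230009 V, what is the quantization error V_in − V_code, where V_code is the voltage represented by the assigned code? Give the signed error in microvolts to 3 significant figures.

+18.7 µV

Range = 3.71 − (0.31) = 3.4 V. LSB = 3.4 V / 2^15 ≈ 103.8 µV.
Position in LSBs: (1.2230009 − (0.31)) × 32768/3.4 = 8799.1804; rounding gives k = 8799.
V_code = V_min + k × range/2^15 = 0.31 + 8799 × 3.4/32768 = 1.2229821777 V.
V_in − V_code = 1.2230009 − (1.2229821777) = +18.7 µV.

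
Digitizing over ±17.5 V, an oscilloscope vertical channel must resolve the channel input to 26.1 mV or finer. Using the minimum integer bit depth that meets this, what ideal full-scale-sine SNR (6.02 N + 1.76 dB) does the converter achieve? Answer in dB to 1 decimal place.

68.0 dB

Full-scale range = 17.5 V − (-17.5 V) = 35 V.
Required number of levels: 35/26.1 mV = 1341.0; smallest N with 2^N ≥ that is 11.
6.02(11) + 1.76 = 67.98 dB.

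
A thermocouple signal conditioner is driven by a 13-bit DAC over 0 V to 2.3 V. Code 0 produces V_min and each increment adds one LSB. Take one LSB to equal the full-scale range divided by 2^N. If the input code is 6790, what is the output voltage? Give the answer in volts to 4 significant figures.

1.906 V

Range is 2.3 V. LSB = 2.3 V / 2^13.
V_out = 0 + 6790 × (2.3/8192) V
      = 0 V + 1.90637 V = 1.90637 V.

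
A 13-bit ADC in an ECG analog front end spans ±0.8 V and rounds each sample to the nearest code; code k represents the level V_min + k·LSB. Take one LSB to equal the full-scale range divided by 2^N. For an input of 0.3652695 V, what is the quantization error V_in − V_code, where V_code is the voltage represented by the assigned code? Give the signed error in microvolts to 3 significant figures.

Range = 0.8 − (-0.8) = 1.6 V. LSB = 1.6 V / 2^13 ≈ 195.3 µV.
Position in LSBs: (0.3652695 − (-0.8)) × 8192/1.6 = 5966.1798; rounding gives k = 5966.
V_code = -0.8 + (5966/8192) × 1.6 = 0.3652343750 V.
Error = V_in − V_code = 0.3652695 − (0.3652343750) = +35.1 µV.

+35.1 µV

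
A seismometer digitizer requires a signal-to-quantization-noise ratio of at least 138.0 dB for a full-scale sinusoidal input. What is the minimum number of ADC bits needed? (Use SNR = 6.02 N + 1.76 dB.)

6.02 N + 1.76 ≥ 138.0 gives N ≥ 22.631, so the minimum integer is 23.

23 bits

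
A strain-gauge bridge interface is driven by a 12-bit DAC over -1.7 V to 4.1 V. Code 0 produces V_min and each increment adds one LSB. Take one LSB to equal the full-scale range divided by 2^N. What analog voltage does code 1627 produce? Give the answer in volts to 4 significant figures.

Span: 4.1 V − (-1.7 V) = 5.8 V. LSB = 5.8 V / 2^12.
V_out = V_min + code × LSB = -1.7 V + 1627 × 5.8 V / 4096
      = -1.7 + 2.30386 = 0.603857 V.

0.6039 V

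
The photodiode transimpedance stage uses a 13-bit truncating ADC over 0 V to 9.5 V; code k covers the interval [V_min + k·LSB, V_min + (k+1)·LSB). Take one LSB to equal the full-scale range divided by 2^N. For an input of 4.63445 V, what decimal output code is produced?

3996

V_FS = 9.5 V. LSB = 9.5 V / 2^13 ≈ 1.160 mV.
(V_in − V_min) × 2^13/range = (4.63445 − (0)) × 8192/9.5 = 3996.359.
Floor → code = 3996.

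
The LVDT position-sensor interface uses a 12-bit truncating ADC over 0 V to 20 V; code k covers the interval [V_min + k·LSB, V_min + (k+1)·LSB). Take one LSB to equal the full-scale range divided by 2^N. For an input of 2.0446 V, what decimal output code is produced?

Span = 20 V. LSB = 20 V / 2^12 ≈ 4.883 mV.
(V_in − V_min) × 2^12/range = (2.0446 − (0)) × 4096/20 = 418.734.
Floor → code = 418.

418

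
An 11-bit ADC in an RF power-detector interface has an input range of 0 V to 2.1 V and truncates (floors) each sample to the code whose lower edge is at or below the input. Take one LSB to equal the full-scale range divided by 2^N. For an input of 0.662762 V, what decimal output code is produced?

646

Span = 2.1 V. LSB = 2.1 V / 2^11 ≈ 1.025 mV.
(V_in − V_min) × 2^11/range = (0.662762 − (0)) × 2048/2.1 = 646.351.
Floor → code = 646.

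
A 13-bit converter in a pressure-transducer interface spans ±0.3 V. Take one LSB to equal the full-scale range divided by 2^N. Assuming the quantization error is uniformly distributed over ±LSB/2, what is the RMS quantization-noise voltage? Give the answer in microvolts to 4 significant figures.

21.14 µV

Full-scale range = 0.3 V − (-0.3 V) = 0.6 V.
LSB = 0.6 V ÷ 2^13 = 0.6/8192 V = 73.2422 µV.
σ_q = LSB/√12 = 73.2422 µV/3.4641 = 21.14 µV.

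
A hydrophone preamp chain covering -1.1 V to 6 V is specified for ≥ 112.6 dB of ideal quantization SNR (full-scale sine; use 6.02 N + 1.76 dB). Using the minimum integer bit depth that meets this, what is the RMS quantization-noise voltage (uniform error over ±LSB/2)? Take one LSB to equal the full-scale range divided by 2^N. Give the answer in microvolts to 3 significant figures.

The full-scale span is 6 − (-1.1) = 7.1 V.
6.02 N + 1.76 ≥ 112.6 gives N ≥ 18.412, so the minimum integer is 19.
One LSB is 7.1 V / 524288 = 13.542 µV.
RMS noise = LSB/√12 = 3.91 µV.

3.91 µV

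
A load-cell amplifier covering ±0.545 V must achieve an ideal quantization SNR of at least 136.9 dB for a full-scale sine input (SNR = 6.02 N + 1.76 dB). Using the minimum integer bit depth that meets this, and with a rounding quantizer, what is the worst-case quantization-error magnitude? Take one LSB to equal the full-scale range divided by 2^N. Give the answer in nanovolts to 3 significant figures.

65.0 nV

Full-scale range = 0.545 V − (-0.545 V) = 1.09 V.
Required N = ⌈(136.9 − 1.76)/6.02⌉ = ⌈22.449⌉ = 23.
Step size = 1.09/8388608 V = 129.94 nV.
|e|_max = LSB/2 = 65.0 nV.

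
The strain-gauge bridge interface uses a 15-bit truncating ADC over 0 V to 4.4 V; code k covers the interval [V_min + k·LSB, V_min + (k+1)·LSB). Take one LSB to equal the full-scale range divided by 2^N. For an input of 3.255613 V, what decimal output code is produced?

Span = 4.4 V. LSB = 4.4 V / 2^15 ≈ 134.3 µV.
(V_in − V_min) × 2^15/range = (3.255613 − (0)) × 32768/4.4 = 24245.438.
Floor → code = 24245.

24245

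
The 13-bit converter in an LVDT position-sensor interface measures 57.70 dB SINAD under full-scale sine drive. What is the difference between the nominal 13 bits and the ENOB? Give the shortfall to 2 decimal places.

3.71 bits

ENOB = (SINAD − 1.76)/6.02 = (57.70 − 1.76)/6.02 = 9.2924 bits.
Lost resolution: 13 − 9.2924 = 3.7076 bits.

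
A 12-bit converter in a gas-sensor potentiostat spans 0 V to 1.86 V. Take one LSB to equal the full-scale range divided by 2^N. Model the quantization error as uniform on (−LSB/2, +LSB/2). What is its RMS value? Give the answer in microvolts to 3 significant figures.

V_FS = 1.86 V.
LSB = 1.86 V / 2^12 = 454.10 µV.
σ_q = LSB/√12 = 454.10 µV/3.4641 = 131 µV.

131 µV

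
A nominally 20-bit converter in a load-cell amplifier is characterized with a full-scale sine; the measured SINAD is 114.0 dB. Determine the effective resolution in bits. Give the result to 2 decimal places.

18.64 bits

ENOB = (SINAD − 1.76) / 6.02 = (114.0 − 1.76) / 6.02 = 112.24 / 6.02 = 18.6445.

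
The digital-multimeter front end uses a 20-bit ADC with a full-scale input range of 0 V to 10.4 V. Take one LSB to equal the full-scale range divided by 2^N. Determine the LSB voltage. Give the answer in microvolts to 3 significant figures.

9.92 µV

Range is 10.4 V.
There are 2^20 = 1048576 steps.
Step size = 10.4/1048576 V = 9.92 µV.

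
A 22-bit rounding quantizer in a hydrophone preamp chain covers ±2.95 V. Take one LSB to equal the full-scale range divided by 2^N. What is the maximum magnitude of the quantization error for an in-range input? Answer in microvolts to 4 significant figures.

The full-scale span is 2.95 − (-2.95) = 5.9 V.
One LSB is 5.9 V / 4194304 = 1.40667 µV.
Worst-case error for round-to-nearest is half an LSB: 0.7033 µV.

0.7033 µV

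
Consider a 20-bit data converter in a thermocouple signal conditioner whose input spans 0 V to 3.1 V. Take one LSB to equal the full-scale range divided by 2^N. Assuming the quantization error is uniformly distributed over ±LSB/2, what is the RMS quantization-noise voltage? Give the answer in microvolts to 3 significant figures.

Range is 3.1 V.
Step size = 3.1/1048576 V = 2.9564 µV.
RMS of a uniform error over width LSB is LSB/√12 = 0.853 µV.

0.853 µV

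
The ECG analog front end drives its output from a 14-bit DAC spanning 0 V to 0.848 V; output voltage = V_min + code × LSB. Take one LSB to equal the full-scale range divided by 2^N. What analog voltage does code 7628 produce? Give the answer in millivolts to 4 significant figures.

394.8 mV

Range is 0.848 V. LSB = 0.848 V / 2^14.
V_out = V_min + code × LSB = 0 V + 7628 × 0.848 V / 16384
      = 0 + 0.394809 = 0.394809 V.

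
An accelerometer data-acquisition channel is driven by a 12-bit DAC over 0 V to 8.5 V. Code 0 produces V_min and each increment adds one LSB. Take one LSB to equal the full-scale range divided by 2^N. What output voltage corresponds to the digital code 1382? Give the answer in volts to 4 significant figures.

2.868 V

Range is 8.5 V. LSB = 8.5 V / 2^12.
Output = V_min + (1382/4096) × range = 0 + 0.337402 × 8.5 V
      = 0 + 2.86792 = 2.86792 V.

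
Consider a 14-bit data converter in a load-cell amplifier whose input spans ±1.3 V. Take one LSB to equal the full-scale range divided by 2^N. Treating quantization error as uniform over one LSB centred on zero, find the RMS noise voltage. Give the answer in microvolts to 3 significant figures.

45.8 µV

The full-scale span is 1.3 − (-1.3) = 2.6 V.
One LSB is 2.6 V / 16384 = 158.69 µV.
For a uniform distribution on [−LSB/2, +LSB/2], V_rms = LSB/√12 = 158.69 µV/3.4641 = 45.8 µV.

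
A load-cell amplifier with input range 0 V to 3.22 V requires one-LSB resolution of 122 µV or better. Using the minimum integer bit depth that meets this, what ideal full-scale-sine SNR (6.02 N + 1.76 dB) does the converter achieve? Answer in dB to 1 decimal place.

92.1 dB

V_FS = 3.22 V.
3.22 V / 122 µV = 26390. Since 2^14 = 16384 and 2^15 = 32768, N = 15.
SNR = 6.02 × 15 + 1.76 = 92.06 dB.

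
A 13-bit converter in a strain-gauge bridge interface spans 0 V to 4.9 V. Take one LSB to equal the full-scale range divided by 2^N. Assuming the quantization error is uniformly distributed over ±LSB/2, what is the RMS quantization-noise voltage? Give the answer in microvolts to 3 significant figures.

Span = 4.9 V.
One LSB is 4.9 V / 8192 = 0.59814 mV.
V_rms = LSB/√12 = 0.59814 mV / √12 = 173 µV.

173 µV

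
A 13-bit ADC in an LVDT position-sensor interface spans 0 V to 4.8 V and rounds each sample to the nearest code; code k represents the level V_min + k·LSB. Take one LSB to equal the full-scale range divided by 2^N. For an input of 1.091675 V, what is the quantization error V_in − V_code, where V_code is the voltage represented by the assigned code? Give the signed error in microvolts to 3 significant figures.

V_FS = 4.8 V. LSB = 4.8 V / 2^13 ≈ 0.5859 mV.
(V_in − V_min)/LSB = (1.091675 − (0)) × 8192/4.8 = 1863.1253 → nearest code k = 1863.
Reconstructed level: 0 + 1863 × 4.8/8192 V = 1.091601563 V.
Error = V_in − V_code = 1.091675 − (1.091601563) = +73.4 µV.

+73.4 µV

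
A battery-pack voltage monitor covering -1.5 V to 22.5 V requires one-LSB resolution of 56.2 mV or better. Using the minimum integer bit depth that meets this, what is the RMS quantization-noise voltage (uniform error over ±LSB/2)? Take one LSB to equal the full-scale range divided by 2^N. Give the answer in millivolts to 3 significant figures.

13.5 mV

Span: 22.5 V − (-1.5 V) = 24 V.
24 V / 56.2 mV = 427.0. Since 2^8 = 256 and 2^9 = 512, N = 9.
LSB = 24 V ÷ 2^9 = 24/512 V = 46.875 mV.
RMS noise = LSB/√12 = 13.5 mV.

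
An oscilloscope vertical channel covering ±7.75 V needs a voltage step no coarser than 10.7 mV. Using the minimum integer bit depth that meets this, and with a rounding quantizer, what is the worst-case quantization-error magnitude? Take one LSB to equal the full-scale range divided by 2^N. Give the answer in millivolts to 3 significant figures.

Full-scale range = 7.75 V − (-7.75 V) = 15.5 V.
Need 2^N ≥ 15.5 V / 10.7 mV = 1449 → N_min = 11.
LSB = 15.5 V / 2^11 = 7.5684 mV.
|e|_max = LSB/2 = 3.78 mV.

3.78 mV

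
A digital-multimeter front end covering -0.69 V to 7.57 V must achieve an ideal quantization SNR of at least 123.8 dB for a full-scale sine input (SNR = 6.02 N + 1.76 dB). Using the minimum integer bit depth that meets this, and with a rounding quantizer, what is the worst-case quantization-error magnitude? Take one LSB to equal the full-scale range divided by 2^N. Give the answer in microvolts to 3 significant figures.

Range = 7.57 − (-0.69) = 8.26 V.
Solving 6.02 N ≥ 123.8 − 1.76: N ≥ 20.272. Round up → N = 21.
Step size = 8.26/2097152 V = 3.9387 µV.
Half an LSB is 1.97 µV.

1.97 µV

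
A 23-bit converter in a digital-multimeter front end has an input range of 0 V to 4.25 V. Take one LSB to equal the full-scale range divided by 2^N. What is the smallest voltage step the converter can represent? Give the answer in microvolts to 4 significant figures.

Range is 4.25 V.
2^23 = 8388608 levels.
Step size = 4.25/8388608 V = 0.5066 µV.

0.5066 µV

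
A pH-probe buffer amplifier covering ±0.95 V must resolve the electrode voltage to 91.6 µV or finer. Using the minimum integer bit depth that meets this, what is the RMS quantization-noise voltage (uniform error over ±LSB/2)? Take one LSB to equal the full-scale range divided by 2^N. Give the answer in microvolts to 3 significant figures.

16.7 µV

Span: 0.95 V − (-0.95 V) = 1.9 V.
Need 2^N ≥ 1.9 V / 91.6 µV = 20740 → N_min = 15.
LSB = 1.9 V / 2^15 = 57.983 µV.
V_rms = LSB/√12 = 16.7 µV.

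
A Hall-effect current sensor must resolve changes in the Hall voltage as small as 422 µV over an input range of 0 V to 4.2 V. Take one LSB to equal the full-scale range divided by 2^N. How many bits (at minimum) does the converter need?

14 bits

Range is 4.2 V.
4.2 V / 422 µV = 9953. Since 2^13 = 8192 and 2^14 = 16384, N = 14.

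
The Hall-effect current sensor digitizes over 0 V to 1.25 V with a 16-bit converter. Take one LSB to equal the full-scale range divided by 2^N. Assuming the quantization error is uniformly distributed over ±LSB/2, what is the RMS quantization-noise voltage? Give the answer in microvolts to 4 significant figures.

5.506 µV

Full-scale range = 1.25 V.
LSB = 1.25 V / 2^16 = 19.0735 µV.
RMS of a uniform error over width LSB is LSB/√12 = 5.506 µV.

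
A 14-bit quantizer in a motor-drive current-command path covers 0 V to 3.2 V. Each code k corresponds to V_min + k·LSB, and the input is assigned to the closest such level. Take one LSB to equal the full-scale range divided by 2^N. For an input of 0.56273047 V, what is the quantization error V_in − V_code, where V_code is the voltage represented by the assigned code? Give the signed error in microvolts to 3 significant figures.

Range is 3.2 V. LSB = 3.2 V / 2^14 ≈ 195.3 µV.
(V_in − V_min)/LSB = (0.56273047 − (0)) × 16384/3.2 = 2881.1800 → nearest code k = 2881.
V_code = 0 + (2881/16384) × 3.2 = 0.56269531250 V.
V_in − V_code = 0.56273047 − (0.56269531250) = +35.2 µV.

+35.2 µV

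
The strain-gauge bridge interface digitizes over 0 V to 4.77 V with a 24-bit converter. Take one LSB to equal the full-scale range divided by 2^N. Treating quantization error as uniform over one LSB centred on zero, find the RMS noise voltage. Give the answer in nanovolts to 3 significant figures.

82.1 nV

Range is 4.77 V.
LSB = 4.77 V ÷ 2^24 = 4.77/16777216 V = 284.31 nV.
V_rms = LSB/√12 = 284.31 nV / √12 = 82.1 nV.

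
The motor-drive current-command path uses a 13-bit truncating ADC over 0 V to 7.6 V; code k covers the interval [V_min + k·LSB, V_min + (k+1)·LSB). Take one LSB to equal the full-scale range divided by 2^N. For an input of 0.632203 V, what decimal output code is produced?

681

Full-scale range = 7.6 V. LSB = 7.6 V / 2^13 ≈ 0.9277 mV.
code = ⌊(V_in − V_min)/LSB⌋ = ⌊(V_in − V_min) × 2^13 / range⌋
     = ⌊(0.632203 − (0)) × 8192 / 7.6⌋ = ⌊0.632203 × 8192/7.6⌋
     = ⌊681.448⌋ = 681.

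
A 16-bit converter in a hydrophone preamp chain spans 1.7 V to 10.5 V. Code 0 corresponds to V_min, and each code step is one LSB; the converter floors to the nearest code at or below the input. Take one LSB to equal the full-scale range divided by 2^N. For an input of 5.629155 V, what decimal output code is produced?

The full-scale span is 10.5 − (1.7) = 8.8 V. LSB = 8.8 V / 2^16 ≈ 134.3 µV.
V_in − V_min = 5.629155 − (1.7) = 3.929155 V.
Divide by LSB: 3.929155 × 65536/8.8 = 29261.4889.
Truncating gives code 29261.

29261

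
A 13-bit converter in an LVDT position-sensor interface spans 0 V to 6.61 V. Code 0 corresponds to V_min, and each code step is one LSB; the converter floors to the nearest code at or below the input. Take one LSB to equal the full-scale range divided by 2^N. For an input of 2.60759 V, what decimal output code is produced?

Span = 6.61 V. LSB = 6.61 V / 2^13 ≈ 0.8069 mV.
V_in − V_min = 2.60759 − (0) = 2.60759 V.
Divide by LSB: 2.60759 × 8192/6.61 = 3231.6758.
Truncating gives code 3231.

3231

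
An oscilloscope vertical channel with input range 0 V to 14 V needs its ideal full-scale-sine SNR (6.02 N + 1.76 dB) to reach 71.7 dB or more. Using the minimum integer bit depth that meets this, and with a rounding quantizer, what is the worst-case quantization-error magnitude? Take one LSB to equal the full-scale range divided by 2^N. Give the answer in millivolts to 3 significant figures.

Full-scale range = 14 V.
Required N = ⌈(71.7 − 1.76)/6.02⌉ = ⌈11.618⌉ = 12.
Step size = 14/4096 V = 3.4180 mV.
|e|_max = LSB/2 = 1.71 mV.

1.71 mV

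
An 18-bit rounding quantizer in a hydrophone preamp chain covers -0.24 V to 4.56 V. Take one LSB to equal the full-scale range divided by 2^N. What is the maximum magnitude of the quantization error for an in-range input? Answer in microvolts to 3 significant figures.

9.16 µV

Range = 4.56 − (-0.24) = 4.8 V.
LSB = 4.8 V ÷ 2^18 = 4.8/262144 V = 18.311 µV.
|e|_max = LSB/2 = 9.16 µV.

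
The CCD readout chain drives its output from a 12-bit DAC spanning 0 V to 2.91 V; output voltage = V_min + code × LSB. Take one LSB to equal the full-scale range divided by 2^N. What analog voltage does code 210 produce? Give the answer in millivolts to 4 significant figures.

Full-scale range = 2.91 V. LSB = 2.91 V / 2^12.
V_out = 0 + 210 × (2.91/4096) V
      = 0 + 0.149194 = 0.149194 V.

149.2 mV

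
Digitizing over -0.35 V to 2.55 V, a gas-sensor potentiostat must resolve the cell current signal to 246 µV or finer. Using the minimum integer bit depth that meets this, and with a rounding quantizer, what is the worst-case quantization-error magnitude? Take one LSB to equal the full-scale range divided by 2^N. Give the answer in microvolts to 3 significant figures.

The full-scale span is 2.55 − (-0.35) = 2.9 V.
Need 2^N ≥ 2.9 V / 246 µV = 11790 → N_min = 14.
LSB = 2.9 V / 2^14 = 177.00 µV.
Half an LSB is 88.5 µV.

88.5 µV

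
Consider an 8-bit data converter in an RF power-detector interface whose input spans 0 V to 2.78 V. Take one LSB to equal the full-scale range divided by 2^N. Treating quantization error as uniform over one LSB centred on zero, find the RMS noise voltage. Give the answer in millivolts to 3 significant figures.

Span = 2.78 V.
LSB = 2.78 V ÷ 2^8 = 2.78/256 V = 10.859 mV.
RMS of a uniform error over width LSB is LSB/√12 = 3.13 mV.

3.13 mV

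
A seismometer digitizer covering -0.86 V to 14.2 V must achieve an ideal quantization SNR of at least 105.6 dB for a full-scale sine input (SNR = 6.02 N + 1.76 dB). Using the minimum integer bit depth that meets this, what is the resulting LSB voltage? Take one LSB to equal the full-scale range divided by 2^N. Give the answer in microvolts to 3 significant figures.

Full-scale range = 14.2 V − (-0.86 V) = 15.06 V.
6.02 N + 1.76 ≥ 105.6 gives N ≥ 17.249, so the minimum integer is 18.
One LSB is 15.06 V / 262144 = 57.4 µV.

57.4 µV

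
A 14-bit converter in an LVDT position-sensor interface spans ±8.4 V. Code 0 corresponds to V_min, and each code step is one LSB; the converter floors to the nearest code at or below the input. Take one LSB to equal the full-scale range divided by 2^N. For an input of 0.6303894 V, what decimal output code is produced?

8806

Range = 8.4 − (-8.4) = 16.8 V. LSB = 16.8 V / 2^14 ≈ 1.025 mV.
code = ⌊(V_in − V_min)/LSB⌋ = ⌊(V_in − V_min) × 2^14 / range⌋
     = ⌊(0.6303894 − (-8.4)) × 16384 / 16.8⌋ = ⌊9.0303894 × 16384/16.8⌋
     = ⌊8806.780⌋ = 8806.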